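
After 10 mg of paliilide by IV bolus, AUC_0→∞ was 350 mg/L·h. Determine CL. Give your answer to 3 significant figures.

CL = Dose_iv / AUC_0→∞
   = 10 / 350 = 0.0285714 L/h

CL = 0.0286 L/h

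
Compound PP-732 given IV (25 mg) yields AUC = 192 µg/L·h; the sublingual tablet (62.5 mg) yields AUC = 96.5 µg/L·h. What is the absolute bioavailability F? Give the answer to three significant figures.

F = 0.201

F = (AUC_ev / D_ev) / (AUC_iv / D_iv)
  = (96.5/62.5) / (192/25)
  = 1.544 / 7.68 = 0.2010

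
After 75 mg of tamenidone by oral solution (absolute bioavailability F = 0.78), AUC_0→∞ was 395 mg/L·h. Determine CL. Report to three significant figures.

CL = F × Dose / AUC_0→∞
   = 0.78 × 75 / 395 = 0.148101 L/h

CL = 0.148 L/h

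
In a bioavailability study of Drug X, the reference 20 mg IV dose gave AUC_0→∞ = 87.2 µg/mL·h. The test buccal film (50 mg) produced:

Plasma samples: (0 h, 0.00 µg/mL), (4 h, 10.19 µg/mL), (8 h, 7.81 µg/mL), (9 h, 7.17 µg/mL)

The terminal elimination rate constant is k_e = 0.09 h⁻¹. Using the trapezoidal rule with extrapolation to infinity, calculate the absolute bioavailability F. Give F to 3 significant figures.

F = 0.658

Trapezoidal AUC_0→9 (buccal film):
  [0→4]: (0.00+10.19)/2 × 4 = 20.38
  [4→8]: (10.19+7.81)/2 × 4 = 36.0
  [8→9]: (7.81+7.17)/2 × 1 = 7.49
  Sum = 63.87 µg/mL·h
Tail: C_last/k_e = 7.17/0.09 = 79.667
AUC_0→∞ (buccal film) = 63.87 + 79.667 = 143.537 µg/mL·h
F = (AUC_ev/D_ev)/(AUC_iv/D_iv) = (143.537/50)/(87.2/20) = 2.87074/4.36 = 0.6584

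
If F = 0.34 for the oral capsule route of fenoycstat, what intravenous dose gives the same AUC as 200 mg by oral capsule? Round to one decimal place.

Systemic exposure from an extravascular dose = F × D_ev, so the equivalent IV dose is F × D_ev.
D_iv = F × D_ev = 0.34 × 200 = 68 mg

D_iv = 68.0 mg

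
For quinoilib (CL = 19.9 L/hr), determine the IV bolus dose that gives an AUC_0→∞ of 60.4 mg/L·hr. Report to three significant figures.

Dose_iv = CL × AUC_0→∞
     = 19.9 × 60.4 = 1201.96 mg

Dose = 1200 mg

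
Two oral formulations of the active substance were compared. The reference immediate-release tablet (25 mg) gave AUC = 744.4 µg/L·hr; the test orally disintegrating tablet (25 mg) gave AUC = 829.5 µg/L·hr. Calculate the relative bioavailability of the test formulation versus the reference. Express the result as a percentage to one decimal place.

F_rel = (AUC_test/D_test) / (AUC_ref/D_ref)
      = (829.5/25) / (744.4/25)
      = 33.18 / 29.776 = 1.1143 = 111.43%

F_rel = 111.4%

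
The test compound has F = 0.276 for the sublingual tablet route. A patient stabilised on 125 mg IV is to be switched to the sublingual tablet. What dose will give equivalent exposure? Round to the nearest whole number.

For equal systemic exposure: F × D_ev = D_iv
D_ev = D_iv / F = 125 / 0.276 = 452.899 mg

D_sublingual = 453 mg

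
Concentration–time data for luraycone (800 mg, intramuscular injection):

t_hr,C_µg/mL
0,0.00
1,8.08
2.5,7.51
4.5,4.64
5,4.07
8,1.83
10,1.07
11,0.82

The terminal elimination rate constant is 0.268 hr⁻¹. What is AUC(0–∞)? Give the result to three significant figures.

AUC = 45.8 µg/mL·hr

Trapezoidal AUC_0→11:
  [0→1]: (0.00+8.08)/2 × 1 = 4.04
  [1→2.5]: (8.08+7.51)/2 × 1.5 = 11.6925
  [2.5→4.5]: (7.51+4.64)/2 × 2 = 12.15
  [4.5→5]: (4.64+4.07)/2 × 0.5 = 2.1775
  [5→8]: (4.07+1.83)/2 × 3 = 8.85
  [8→10]: (1.83+1.07)/2 × 2 = 2.9
  [10→11]: (1.07+0.82)/2 × 1 = 0.945
  Sum = 42.755 µg/mL·hr
Extrapolated tail: C_last / k_e = 0.82 / 0.268 = 3.060
AUC_0→∞ = 42.755 + 3.060 = 45.815 µg/mL·hr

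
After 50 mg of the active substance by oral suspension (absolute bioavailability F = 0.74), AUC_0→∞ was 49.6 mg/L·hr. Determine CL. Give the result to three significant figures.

CL = 0.746 L/hr

CL = F × Dose / AUC_0→∞
   = 0.74 × 50 / 49.6 = 0.745968 L/hr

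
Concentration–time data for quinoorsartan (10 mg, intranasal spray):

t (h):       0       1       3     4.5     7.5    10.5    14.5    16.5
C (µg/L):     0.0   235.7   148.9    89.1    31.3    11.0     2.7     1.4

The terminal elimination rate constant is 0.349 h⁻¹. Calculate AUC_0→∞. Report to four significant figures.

AUC = 960.5 µg/L·h

Trapezoidal AUC_0→16.5:
  [0→1]: (0.0+235.7)/2 × 1 = 117.85
  [1→3]: (235.7+148.9)/2 × 2 = 384.6
  [3→4.5]: (148.9+89.1)/2 × 1.5 = 178.5
  [4.5→7.5]: (89.1+31.3)/2 × 3 = 180.6
  [7.5→10.5]: (31.3+11.0)/2 × 3 = 63.45
  [10.5→14.5]: (11.0+2.7)/2 × 4 = 27.4
  [14.5→16.5]: (2.7+1.4)/2 × 2 = 4.1
  Sum = 956.5 µg/L·h
Extrapolated tail: C_last / k_e = 1.4 / 0.349 = 4.011
AUC_0→∞ = 956.5 + 4.011 = 960.511 µg/L·h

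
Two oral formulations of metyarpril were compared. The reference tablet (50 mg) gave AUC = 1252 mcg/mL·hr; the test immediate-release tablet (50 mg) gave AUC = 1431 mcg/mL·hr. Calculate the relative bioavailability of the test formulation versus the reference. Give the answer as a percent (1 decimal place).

F_rel = (AUC_test/D_test) / (AUC_ref/D_ref)
      = (1431/50) / (1252/50)
      = 28.62 / 25.04 = 1.1430 = 114.30%

F_rel = 114.3%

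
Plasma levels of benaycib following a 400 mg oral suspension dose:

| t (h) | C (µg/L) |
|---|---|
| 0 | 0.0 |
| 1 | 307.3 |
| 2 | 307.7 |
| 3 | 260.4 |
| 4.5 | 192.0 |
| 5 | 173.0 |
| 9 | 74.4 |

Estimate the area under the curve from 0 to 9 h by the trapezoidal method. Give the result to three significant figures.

Trapezoidal AUC_0→9:
  [0→1]: (0.0+307.3)/2 × 1 = 153.65
  [1→2]: (307.3+307.7)/2 × 1 = 307.5
  [2→3]: (307.7+260.4)/2 × 1 = 284.05
  [3→4.5]: (260.4+192.0)/2 × 1.5 = 339.3
  [4.5→5]: (192.0+173.0)/2 × 0.5 = 91.25
  [5→9]: (173.0+74.4)/2 × 4 = 494.8
  Sum = 1670.55 µg/L·h

AUC = 1670 µg/L·h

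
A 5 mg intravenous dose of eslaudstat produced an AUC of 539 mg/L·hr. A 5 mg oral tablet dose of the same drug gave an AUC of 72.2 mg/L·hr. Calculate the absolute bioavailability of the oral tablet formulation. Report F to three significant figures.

F = 0.134

F = (AUC_ev / D_ev) / (AUC_iv / D_iv)
  = (72.2/5) / (539/5)
  = 14.44 / 107.8 = 0.1340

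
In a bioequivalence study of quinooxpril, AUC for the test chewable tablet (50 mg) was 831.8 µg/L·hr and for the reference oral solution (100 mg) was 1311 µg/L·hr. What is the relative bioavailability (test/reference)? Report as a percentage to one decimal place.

F_rel = 126.9%

F_rel = (AUC_test/D_test) / (AUC_ref/D_ref)
      = (831.8/50) / (1311/100)
      = 16.636 / 13.11 = 1.2690 = 126.90%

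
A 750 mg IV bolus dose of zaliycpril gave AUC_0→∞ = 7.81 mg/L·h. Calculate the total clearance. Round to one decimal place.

CL = 96.0 L/h

CL = Dose_iv / AUC_0→∞
   = 750 / 7.81 = 96.0307 L/h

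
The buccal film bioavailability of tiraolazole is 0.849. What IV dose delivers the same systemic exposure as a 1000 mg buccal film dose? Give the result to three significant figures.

D_iv = 849 mg

Systemic exposure from an extravascular dose = F × D_ev, so the equivalent IV dose is F × D_ev.
D_iv = F × D_ev = 0.849 × 1000 = 849 mg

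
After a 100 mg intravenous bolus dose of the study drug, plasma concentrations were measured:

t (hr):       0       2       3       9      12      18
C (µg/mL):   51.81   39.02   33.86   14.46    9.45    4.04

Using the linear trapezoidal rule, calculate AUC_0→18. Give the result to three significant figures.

Trapezoidal AUC_0→18:
  [0→2]: (51.81+39.02)/2 × 2 = 90.83
  [2→3]: (39.02+33.86)/2 × 1 = 36.44
  [3→9]: (33.86+14.46)/2 × 6 = 144.96
  [9→12]: (14.46+9.45)/2 × 3 = 35.865
  [12→18]: (9.45+4.04)/2 × 6 = 40.47
  Sum = 348.565 µg/mL·hr

AUC = 349 µg/mL·hr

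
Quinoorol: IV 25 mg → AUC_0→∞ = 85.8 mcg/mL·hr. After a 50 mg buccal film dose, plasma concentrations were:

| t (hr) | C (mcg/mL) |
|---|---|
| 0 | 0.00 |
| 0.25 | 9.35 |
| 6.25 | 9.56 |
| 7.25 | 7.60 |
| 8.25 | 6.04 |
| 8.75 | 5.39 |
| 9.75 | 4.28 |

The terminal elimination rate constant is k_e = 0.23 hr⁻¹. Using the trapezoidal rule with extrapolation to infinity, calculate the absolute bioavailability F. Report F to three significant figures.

F = 0.580

Trapezoidal AUC_0→9.75 (buccal film):
  [0→0.25]: (0.00+9.35)/2 × 0.25 = 1.16875
  [0.25→6.25]: (9.35+9.56)/2 × 6 = 56.73
  [6.25→7.25]: (9.56+7.60)/2 × 1 = 8.58
  [7.25→8.25]: (7.60+6.04)/2 × 1 = 6.82
  [8.25→8.75]: (6.04+5.39)/2 × 0.5 = 2.8575
  [8.75→9.75]: (5.39+4.28)/2 × 1 = 4.835
  Sum = 80.99125 mcg/mL·hr
Tail: C_last/k_e = 4.28/0.23 = 18.609
AUC_0→∞ (buccal film) = 80.99125 + 18.609 = 99.60025 mcg/mL·hr
F = (AUC_ev/D_ev)/(AUC_iv/D_iv) = (99.60025/50)/(85.8/25) = 1.992005/3.432 = 0.5804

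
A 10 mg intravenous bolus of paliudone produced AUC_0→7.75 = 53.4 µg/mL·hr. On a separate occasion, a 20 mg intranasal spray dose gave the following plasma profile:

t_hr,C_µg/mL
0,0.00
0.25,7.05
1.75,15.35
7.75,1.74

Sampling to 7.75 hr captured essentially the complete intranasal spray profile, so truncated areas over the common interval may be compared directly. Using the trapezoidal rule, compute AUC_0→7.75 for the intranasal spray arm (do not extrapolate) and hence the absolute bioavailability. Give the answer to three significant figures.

F = 0.646

Trapezoidal AUC_0→7.75 (intranasal spray):
  [0→0.25]: (0.00+7.05)/2 × 0.25 = 0.88125
  [0.25→1.75]: (7.05+15.35)/2 × 1.5 = 16.8
  [1.75→7.75]: (15.35+1.74)/2 × 6 = 51.27
  Sum = 68.95125 µg/mL·hr
F = (AUC_ev/D_ev)/(AUC_iv/D_iv) = (68.95125/20)/(53.4/10) = 3.4475625/5.34 = 0.6456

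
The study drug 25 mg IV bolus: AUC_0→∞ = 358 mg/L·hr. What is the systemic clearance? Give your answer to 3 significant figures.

CL = 0.0698 L/hr

CL = Dose_iv / AUC_0→∞
   = 25 / 358 = 0.0698324 L/hr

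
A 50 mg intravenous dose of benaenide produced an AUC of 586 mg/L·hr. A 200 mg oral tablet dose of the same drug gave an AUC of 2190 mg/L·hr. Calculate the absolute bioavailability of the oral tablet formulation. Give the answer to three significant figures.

F = 0.934

F = (AUC_ev / D_ev) / (AUC_iv / D_iv)
  = (2190/200) / (586/50)
  = 10.95 / 11.72 = 0.9343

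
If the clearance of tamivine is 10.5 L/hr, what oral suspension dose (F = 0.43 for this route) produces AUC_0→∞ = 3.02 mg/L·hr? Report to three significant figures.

Dose = 73.7 mg

Dose = CL × AUC_0→∞ / F
     = 10.5 × 3.02 / 0.43 = 73.7442 mg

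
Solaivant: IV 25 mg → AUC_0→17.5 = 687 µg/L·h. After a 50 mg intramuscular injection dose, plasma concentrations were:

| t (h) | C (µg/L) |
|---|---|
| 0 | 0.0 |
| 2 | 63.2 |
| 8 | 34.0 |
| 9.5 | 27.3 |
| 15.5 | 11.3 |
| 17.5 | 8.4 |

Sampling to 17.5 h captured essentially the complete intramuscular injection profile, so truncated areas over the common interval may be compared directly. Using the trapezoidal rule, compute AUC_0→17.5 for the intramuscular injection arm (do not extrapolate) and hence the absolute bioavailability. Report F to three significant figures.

Trapezoidal AUC_0→17.5 (intramuscular injection):
  [0→2]: (0.0+63.2)/2 × 2 = 63.2
  [2→8]: (63.2+34.0)/2 × 6 = 291.6
  [8→9.5]: (34.0+27.3)/2 × 1.5 = 45.975
  [9.5→15.5]: (27.3+11.3)/2 × 6 = 115.8
  [15.5→17.5]: (11.3+8.4)/2 × 2 = 19.7
  Sum = 536.275 µg/L·h
F = (AUC_ev/D_ev)/(AUC_iv/D_iv) = (536.275/50)/(687/25) = 10.7255/27.48 = 0.3903

F = 0.390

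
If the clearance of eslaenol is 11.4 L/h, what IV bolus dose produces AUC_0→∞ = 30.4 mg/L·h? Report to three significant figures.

Dose = 347 mg

Dose_iv = CL × AUC_0→∞
     = 11.4 × 30.4 = 346.56 mg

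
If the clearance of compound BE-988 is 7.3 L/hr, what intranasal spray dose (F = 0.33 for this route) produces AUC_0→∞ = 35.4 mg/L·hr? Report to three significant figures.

Dose = 783 mg

Dose = CL × AUC_0→∞ / F
     = 7.3 × 35.4 / 0.33 = 783.091 mg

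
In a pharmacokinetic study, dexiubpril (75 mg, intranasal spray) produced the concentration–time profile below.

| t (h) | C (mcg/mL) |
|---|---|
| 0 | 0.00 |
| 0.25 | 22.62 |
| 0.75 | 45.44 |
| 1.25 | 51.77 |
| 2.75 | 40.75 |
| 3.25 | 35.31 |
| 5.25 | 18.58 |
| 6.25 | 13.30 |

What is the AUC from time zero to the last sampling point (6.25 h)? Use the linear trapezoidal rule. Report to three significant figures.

AUC = 202 mcg/mL·h

Trapezoidal AUC_0→6.25:
  [0→0.25]: (0.00+22.62)/2 × 0.25 = 2.8275
  [0.25→0.75]: (22.62+45.44)/2 × 0.5 = 17.015
  [0.75→1.25]: (45.44+51.77)/2 × 0.5 = 24.3025
  [1.25→2.75]: (51.77+40.75)/2 × 1.5 = 69.39
  [2.75→3.25]: (40.75+35.31)/2 × 0.5 = 19.015
  [3.25→5.25]: (35.31+18.58)/2 × 2 = 53.89
  [5.25→6.25]: (18.58+13.30)/2 × 1 = 15.94
  Sum = 202.38 mcg/mL·h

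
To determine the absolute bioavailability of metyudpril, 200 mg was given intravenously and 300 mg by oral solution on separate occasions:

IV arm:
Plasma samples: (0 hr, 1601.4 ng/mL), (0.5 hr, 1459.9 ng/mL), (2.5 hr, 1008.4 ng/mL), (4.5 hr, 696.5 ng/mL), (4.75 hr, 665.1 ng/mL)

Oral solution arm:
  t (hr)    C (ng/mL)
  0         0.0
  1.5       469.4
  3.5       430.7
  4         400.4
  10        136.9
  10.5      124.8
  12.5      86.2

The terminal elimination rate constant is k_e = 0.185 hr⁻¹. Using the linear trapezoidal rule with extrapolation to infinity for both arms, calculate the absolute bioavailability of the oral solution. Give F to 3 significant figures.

F = 0.292

Trapezoidal AUC_0→4.75 (IV):
  [0→0.5]: (1601.4+1459.9)/2 × 0.5 = 765.325
  [0.5→2.5]: (1459.9+1008.4)/2 × 2 = 2468.3
  [2.5→4.5]: (1008.4+696.5)/2 × 2 = 1704.9
  [4.5→4.75]: (696.5+665.1)/2 × 0.25 = 170.2
  Sum = 5108.725 ng/mL·hr
IV tail: 665.1/0.185 = 3595.135; AUC_iv,0→∞ = 5108.725 + 3595.135 = 8703.86 ng/mL·hr
Trapezoidal AUC_0→12.5 (oral solution):
  [0→1.5]: (0.0+469.4)/2 × 1.5 = 352.05
  [1.5→3.5]: (469.4+430.7)/2 × 2 = 900.1
  [3.5→4]: (430.7+400.4)/2 × 0.5 = 207.775
  [4→10]: (400.4+136.9)/2 × 6 = 1611.9
  [10→10.5]: (136.9+124.8)/2 × 0.5 = 65.425
  [10.5→12.5]: (124.8+86.2)/2 × 2 = 211.0
  Sum = 3348.25 ng/mL·hr
oral solution tail: 86.2/0.185 = 465.946; AUC_ev,0→∞ = 3348.25 + 465.946 = 3814.196 ng/mL·hr
F = (AUC_ev/D_ev)/(AUC_iv/D_iv) = (3814.196/300)/(8703.86/200) = 12.714/43.5193 = 0.2921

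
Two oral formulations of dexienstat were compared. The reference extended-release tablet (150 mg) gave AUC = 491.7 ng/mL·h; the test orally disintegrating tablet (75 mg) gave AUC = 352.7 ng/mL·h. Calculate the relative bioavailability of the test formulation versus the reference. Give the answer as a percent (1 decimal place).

F_rel = (AUC_test/D_test) / (AUC_ref/D_ref)
      = (352.7/75) / (491.7/150)
      = 4.70267 / 3.278 = 1.4346 = 143.46%

F_rel = 143.5%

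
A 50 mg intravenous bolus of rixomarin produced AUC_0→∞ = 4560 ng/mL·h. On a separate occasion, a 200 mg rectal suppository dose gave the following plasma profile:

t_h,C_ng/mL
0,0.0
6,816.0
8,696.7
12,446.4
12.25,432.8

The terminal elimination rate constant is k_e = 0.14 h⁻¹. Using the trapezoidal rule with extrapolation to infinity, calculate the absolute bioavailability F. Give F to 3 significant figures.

Trapezoidal AUC_0→12.25 (rectal suppository):
  [0→6]: (0.0+816.0)/2 × 6 = 2448.0
  [6→8]: (816.0+696.7)/2 × 2 = 1512.7
  [8→12]: (696.7+446.4)/2 × 4 = 2286.2
  [12→12.25]: (446.4+432.8)/2 × 0.25 = 109.9
  Sum = 6356.8 ng/mL·h
Tail: C_last/k_e = 432.8/0.14 = 3091.429
AUC_0→∞ (rectal suppository) = 6356.8 + 3091.429 = 9448.229 ng/mL·h
F = (AUC_ev/D_ev)/(AUC_iv/D_iv) = (9448.229/200)/(4560/50) = 47.241145/91.2 = 0.5180

F = 0.518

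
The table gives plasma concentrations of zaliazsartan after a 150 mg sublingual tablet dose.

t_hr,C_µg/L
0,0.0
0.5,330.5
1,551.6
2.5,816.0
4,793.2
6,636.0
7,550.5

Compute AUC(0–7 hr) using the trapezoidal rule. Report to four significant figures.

AUC = 4558 µg/L·hr

Trapezoidal AUC_0→7:
  [0→0.5]: (0.0+330.5)/2 × 0.5 = 82.625
  [0.5→1]: (330.5+551.6)/2 × 0.5 = 220.525
  [1→2.5]: (551.6+816.0)/2 × 1.5 = 1025.7
  [2.5→4]: (816.0+793.2)/2 × 1.5 = 1206.9
  [4→6]: (793.2+636.0)/2 × 2 = 1429.2
  [6→7]: (636.0+550.5)/2 × 1 = 593.25
  Sum = 4558.2 µg/L·hr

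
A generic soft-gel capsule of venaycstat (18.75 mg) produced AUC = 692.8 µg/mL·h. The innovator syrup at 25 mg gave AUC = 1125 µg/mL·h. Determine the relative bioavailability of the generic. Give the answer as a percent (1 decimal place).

F_rel = 82.1%

F_rel = (AUC_test/D_test) / (AUC_ref/D_ref)
      = (692.8/18.75) / (1125/25)
      = 36.9493 / 45 = 0.8211 = 82.11%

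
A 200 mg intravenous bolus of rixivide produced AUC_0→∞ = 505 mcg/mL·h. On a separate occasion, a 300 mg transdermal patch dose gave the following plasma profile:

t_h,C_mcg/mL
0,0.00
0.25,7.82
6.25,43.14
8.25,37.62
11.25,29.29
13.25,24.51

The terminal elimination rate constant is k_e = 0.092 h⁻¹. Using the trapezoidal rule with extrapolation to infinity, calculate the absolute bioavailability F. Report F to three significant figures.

Trapezoidal AUC_0→13.25 (transdermal patch):
  [0→0.25]: (0.00+7.82)/2 × 0.25 = 0.9775
  [0.25→6.25]: (7.82+43.14)/2 × 6 = 152.88
  [6.25→8.25]: (43.14+37.62)/2 × 2 = 80.76
  [8.25→11.25]: (37.62+29.29)/2 × 3 = 100.365
  [11.25→13.25]: (29.29+24.51)/2 × 2 = 53.8
  Sum = 388.7825 mcg/mL·h
Tail: C_last/k_e = 24.51/0.092 = 266.413
AUC_0→∞ (transdermal patch) = 388.7825 + 266.413 = 655.1955 mcg/mL·h
F = (AUC_ev/D_ev)/(AUC_iv/D_iv) = (655.1955/300)/(505/200) = 2.183985/2.525 = 0.8649

F = 0.865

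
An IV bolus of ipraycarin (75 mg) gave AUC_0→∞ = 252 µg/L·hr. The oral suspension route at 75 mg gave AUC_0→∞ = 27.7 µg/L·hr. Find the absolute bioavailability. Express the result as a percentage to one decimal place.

F = (AUC_ev / D_ev) / (AUC_iv / D_iv)
  = (27.7/75) / (252/75)
  = 0.369333 / 3.36 = 0.1099
  = 10.99%

F = 11.0%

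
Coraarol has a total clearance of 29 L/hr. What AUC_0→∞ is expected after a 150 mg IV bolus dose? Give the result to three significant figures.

AUC = 5.17 mg/L·hr

AUC_0→∞ = Dose_iv / CL
        = 150 / 29 = 5.17241 mg/L·hr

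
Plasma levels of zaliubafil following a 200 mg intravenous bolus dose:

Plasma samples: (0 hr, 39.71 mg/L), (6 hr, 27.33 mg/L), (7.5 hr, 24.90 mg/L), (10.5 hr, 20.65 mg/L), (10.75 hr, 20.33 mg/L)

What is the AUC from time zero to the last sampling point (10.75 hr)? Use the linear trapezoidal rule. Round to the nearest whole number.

Trapezoidal AUC_0→10.75:
  [0→6]: (39.71+27.33)/2 × 6 = 201.12
  [6→7.5]: (27.33+24.90)/2 × 1.5 = 39.1725
  [7.5→10.5]: (24.90+20.65)/2 × 3 = 68.325
  [10.5→10.75]: (20.65+20.33)/2 × 0.25 = 5.1225
  Sum = 313.74 mg/L·hr

AUC = 314 mg/L·hr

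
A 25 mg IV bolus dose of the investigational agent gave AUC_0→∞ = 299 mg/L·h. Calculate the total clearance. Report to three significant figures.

CL = 0.0836 L/h

CL = Dose_iv / AUC_0→∞
   = 25 / 299 = 0.083612 L/h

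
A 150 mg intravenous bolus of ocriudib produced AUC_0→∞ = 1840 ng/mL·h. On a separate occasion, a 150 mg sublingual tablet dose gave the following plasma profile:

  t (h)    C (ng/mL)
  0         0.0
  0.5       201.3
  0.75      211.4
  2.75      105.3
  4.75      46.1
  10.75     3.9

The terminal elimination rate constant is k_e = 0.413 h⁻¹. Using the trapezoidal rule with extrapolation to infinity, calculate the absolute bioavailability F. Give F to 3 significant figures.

Trapezoidal AUC_0→10.75 (sublingual tablet):
  [0→0.5]: (0.0+201.3)/2 × 0.5 = 50.325
  [0.5→0.75]: (201.3+211.4)/2 × 0.25 = 51.5875
  [0.75→2.75]: (211.4+105.3)/2 × 2 = 316.7
  [2.75→4.75]: (105.3+46.1)/2 × 2 = 151.4
  [4.75→10.75]: (46.1+3.9)/2 × 6 = 150.0
  Sum = 720.0125 ng/mL·h
Tail: C_last/k_e = 3.9/0.413 = 9.443
AUC_0→∞ (sublingual tablet) = 720.0125 + 9.443 = 729.4555 ng/mL·h
F = (AUC_ev/D_ev)/(AUC_iv/D_iv) = (729.4555/150)/(1840/150) = 4.86304/12.2667 = 0.3964

F = 0.396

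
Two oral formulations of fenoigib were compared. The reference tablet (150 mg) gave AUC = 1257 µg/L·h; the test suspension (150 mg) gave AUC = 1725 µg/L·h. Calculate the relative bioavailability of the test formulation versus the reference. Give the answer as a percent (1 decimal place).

F_rel = (AUC_test/D_test) / (AUC_ref/D_ref)
      = (1725/150) / (1257/150)
      = 11.5 / 8.38 = 1.3723 = 137.23%

F_rel = 137.2%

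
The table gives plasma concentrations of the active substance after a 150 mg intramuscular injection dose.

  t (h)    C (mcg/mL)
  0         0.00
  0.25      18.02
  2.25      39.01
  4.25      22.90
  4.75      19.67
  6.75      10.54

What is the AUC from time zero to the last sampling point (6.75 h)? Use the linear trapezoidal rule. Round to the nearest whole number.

AUC = 162 mcg/mL·h

Trapezoidal AUC_0→6.75:
  [0→0.25]: (0.00+18.02)/2 × 0.25 = 2.2525
  [0.25→2.25]: (18.02+39.01)/2 × 2 = 57.03
  [2.25→4.25]: (39.01+22.90)/2 × 2 = 61.91
  [4.25→4.75]: (22.90+19.67)/2 × 0.5 = 10.6425
  [4.75→6.75]: (19.67+10.54)/2 × 2 = 30.21
  Sum = 162.045 mcg/mL·h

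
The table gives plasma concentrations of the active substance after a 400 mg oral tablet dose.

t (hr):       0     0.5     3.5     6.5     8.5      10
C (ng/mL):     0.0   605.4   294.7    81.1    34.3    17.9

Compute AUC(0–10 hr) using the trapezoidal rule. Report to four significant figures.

AUC = 2220 ng/mL·hr

Trapezoidal AUC_0→10:
  [0→0.5]: (0.0+605.4)/2 × 0.5 = 151.35
  [0.5→3.5]: (605.4+294.7)/2 × 3 = 1350.15
  [3.5→6.5]: (294.7+81.1)/2 × 3 = 563.7
  [6.5→8.5]: (81.1+34.3)/2 × 2 = 115.4
  [8.5→10]: (34.3+17.9)/2 × 1.5 = 39.15
  Sum = 2219.75 ng/mL·hr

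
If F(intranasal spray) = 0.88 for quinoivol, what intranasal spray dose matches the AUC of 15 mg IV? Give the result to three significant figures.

For equal systemic exposure: F × D_ev = D_iv
D_ev = D_iv / F = 15 / 0.88 = 17.0455 mg

D_intranasal = 17.0 mg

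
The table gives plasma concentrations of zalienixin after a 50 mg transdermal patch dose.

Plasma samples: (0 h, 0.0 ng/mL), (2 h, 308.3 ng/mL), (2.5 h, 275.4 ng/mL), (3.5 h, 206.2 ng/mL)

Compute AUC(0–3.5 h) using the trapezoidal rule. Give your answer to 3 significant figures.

AUC = 695 ng/mL·h

Trapezoidal AUC_0→3.5:
  [0→2]: (0.0+308.3)/2 × 2 = 308.3
  [2→2.5]: (308.3+275.4)/2 × 0.5 = 145.925
  [2.5→3.5]: (275.4+206.2)/2 × 1 = 240.8
  Sum = 695.025 ng/mL·h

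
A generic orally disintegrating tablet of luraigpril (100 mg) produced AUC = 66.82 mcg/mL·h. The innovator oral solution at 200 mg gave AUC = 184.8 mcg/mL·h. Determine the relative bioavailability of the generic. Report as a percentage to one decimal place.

F_rel = (AUC_test/D_test) / (AUC_ref/D_ref)
      = (66.82/100) / (184.8/200)
      = 0.6682 / 0.924 = 0.7232 = 72.32%

F_rel = 72.3%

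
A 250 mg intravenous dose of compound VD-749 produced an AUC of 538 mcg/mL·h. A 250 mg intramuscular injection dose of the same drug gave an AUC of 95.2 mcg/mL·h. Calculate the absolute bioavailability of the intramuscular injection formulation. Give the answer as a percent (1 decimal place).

F = 17.7%

F = (AUC_ev / D_ev) / (AUC_iv / D_iv)
  = (95.2/250) / (538/250)
  = 0.3808 / 2.152 = 0.1770
  = 17.70%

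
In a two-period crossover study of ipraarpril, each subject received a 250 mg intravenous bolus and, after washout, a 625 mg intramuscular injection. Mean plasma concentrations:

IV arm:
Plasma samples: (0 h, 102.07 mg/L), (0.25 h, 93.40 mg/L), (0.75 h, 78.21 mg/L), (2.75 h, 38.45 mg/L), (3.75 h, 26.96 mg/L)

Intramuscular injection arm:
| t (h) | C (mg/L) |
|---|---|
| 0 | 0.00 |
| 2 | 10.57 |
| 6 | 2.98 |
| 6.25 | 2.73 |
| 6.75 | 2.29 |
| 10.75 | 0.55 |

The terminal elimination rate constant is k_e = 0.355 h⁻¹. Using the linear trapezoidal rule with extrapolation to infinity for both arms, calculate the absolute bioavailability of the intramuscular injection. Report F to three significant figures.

Trapezoidal AUC_0→3.75 (IV):
  [0→0.25]: (102.07+93.40)/2 × 0.25 = 24.43375
  [0.25→0.75]: (93.40+78.21)/2 × 0.5 = 42.9025
  [0.75→2.75]: (78.21+38.45)/2 × 2 = 116.66
  [2.75→3.75]: (38.45+26.96)/2 × 1 = 32.705
  Sum = 216.70125 mg/L·h
IV tail: 26.96/0.355 = 75.944; AUC_iv,0→∞ = 216.70125 + 75.944 = 292.64525 mg/L·h
Trapezoidal AUC_0→10.75 (intramuscular injection):
  [0→2]: (0.00+10.57)/2 × 2 = 10.57
  [2→6]: (10.57+2.98)/2 × 4 = 27.1
  [6→6.25]: (2.98+2.73)/2 × 0.25 = 0.71375
  [6.25→6.75]: (2.73+2.29)/2 × 0.5 = 1.255
  [6.75→10.75]: (2.29+0.55)/2 × 4 = 5.68
  Sum = 45.31875 mg/L·h
intramuscular injection tail: 0.55/0.355 = 1.549; AUC_ev,0→∞ = 45.31875 + 1.549 = 46.86775 mg/L·h
F = (AUC_ev/D_ev)/(AUC_iv/D_iv) = (46.86775/625)/(292.64525/250) = 0.0749884/1.170581 = 0.0641

F = 0.0641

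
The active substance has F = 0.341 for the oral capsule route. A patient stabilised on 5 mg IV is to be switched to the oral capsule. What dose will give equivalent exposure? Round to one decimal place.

D_oral = 14.7 mg

For equal systemic exposure: F × D_ev = D_iv
D_ev = D_iv / F = 5 / 0.341 = 14.6628 mg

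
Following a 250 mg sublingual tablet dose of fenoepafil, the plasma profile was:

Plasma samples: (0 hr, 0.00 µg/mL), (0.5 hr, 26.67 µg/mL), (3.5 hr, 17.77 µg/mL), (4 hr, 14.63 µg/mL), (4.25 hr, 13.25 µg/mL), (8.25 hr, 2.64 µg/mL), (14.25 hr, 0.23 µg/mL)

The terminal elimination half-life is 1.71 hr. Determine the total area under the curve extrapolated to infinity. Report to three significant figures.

Trapezoidal AUC_0→14.25:
  [0→0.5]: (0.00+26.67)/2 × 0.5 = 6.6675
  [0.5→3.5]: (26.67+17.77)/2 × 3 = 66.66
  [3.5→4]: (17.77+14.63)/2 × 0.5 = 8.1
  [4→4.25]: (14.63+13.25)/2 × 0.25 = 3.485
  [4.25→8.25]: (13.25+2.64)/2 × 4 = 31.78
  [8.25→14.25]: (2.64+0.23)/2 × 6 = 8.61
  Sum = 125.3025 µg/mL·hr
k_e = ln2 / t½ = 0.693147 / 1.71 = 0.4053 hr^-1
Extrapolated tail: C_last / k_e = 0.23 / 0.4053 = 0.567
AUC_0→∞ = 125.3025 + 0.567 = 125.8695 µg/mL·hr

AUC = 126 µg/mL·hr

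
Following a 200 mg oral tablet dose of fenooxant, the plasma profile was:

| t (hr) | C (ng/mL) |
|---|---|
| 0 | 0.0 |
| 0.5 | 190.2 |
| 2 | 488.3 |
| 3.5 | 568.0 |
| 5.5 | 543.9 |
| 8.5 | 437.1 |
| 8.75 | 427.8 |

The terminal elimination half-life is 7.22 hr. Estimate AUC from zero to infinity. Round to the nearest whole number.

AUC = 8496 ng/mL·hr

Trapezoidal AUC_0→8.75:
  [0→0.5]: (0.0+190.2)/2 × 0.5 = 47.55
  [0.5→2]: (190.2+488.3)/2 × 1.5 = 508.875
  [2→3.5]: (488.3+568.0)/2 × 1.5 = 792.225
  [3.5→5.5]: (568.0+543.9)/2 × 2 = 1111.9
  [5.5→8.5]: (543.9+437.1)/2 × 3 = 1471.5
  [8.5→8.75]: (437.1+427.8)/2 × 0.25 = 108.1125
  Sum = 4040.1625 ng/mL·hr
k_e = ln2 / t½ = 0.693147 / 7.22 = 0.0960 hr^-1
Extrapolated tail: C_last / k_e = 427.8 / 0.096 = 4456.250
AUC_0→∞ = 4040.1625 + 4456.250 = 8496.4125 ng/mL·hr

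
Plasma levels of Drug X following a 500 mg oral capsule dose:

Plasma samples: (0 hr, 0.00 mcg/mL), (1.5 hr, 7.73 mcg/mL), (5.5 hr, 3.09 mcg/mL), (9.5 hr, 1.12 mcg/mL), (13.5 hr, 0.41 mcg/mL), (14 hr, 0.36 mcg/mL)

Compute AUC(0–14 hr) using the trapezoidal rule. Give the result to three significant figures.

AUC = 39.1 mcg/mL·hr

Trapezoidal AUC_0→14:
  [0→1.5]: (0.00+7.73)/2 × 1.5 = 5.7975
  [1.5→5.5]: (7.73+3.09)/2 × 4 = 21.64
  [5.5→9.5]: (3.09+1.12)/2 × 4 = 8.42
  [9.5→13.5]: (1.12+0.41)/2 × 4 = 3.06
  [13.5→14]: (0.41+0.36)/2 × 0.5 = 0.1925
  Sum = 39.11 mcg/mL·hr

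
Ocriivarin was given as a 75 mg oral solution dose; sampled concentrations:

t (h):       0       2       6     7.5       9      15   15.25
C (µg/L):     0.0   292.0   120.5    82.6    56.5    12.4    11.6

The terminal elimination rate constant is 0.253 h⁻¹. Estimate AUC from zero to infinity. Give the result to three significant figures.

AUC = 1630 µg/L·h

Trapezoidal AUC_0→15.25:
  [0→2]: (0.0+292.0)/2 × 2 = 292.0
  [2→6]: (292.0+120.5)/2 × 4 = 825.0
  [6→7.5]: (120.5+82.6)/2 × 1.5 = 152.325
  [7.5→9]: (82.6+56.5)/2 × 1.5 = 104.325
  [9→15]: (56.5+12.4)/2 × 6 = 206.7
  [15→15.25]: (12.4+11.6)/2 × 0.25 = 3.0
  Sum = 1583.35 µg/L·h
Extrapolated tail: C_last / k_e = 11.6 / 0.253 = 45.850
AUC_0→∞ = 1583.35 + 45.850 = 1629.2 µg/L·h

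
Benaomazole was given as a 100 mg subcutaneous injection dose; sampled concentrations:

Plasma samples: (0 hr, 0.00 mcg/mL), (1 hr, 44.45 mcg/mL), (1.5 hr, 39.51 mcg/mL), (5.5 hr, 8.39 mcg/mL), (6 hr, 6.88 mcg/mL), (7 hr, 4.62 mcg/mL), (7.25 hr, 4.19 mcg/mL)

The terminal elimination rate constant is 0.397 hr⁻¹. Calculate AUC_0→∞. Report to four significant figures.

Trapezoidal AUC_0→7.25:
  [0→1]: (0.00+44.45)/2 × 1 = 22.225
  [1→1.5]: (44.45+39.51)/2 × 0.5 = 20.99
  [1.5→5.5]: (39.51+8.39)/2 × 4 = 95.8
  [5.5→6]: (8.39+6.88)/2 × 0.5 = 3.8175
  [6→7]: (6.88+4.62)/2 × 1 = 5.75
  [7→7.25]: (4.62+4.19)/2 × 0.25 = 1.10125
  Sum = 149.68375 mcg/mL·hr
Extrapolated tail: C_last / k_e = 4.19 / 0.397 = 10.554
AUC_0→∞ = 149.68375 + 10.554 = 160.23775 mcg/mL·hr

AUC = 160.2 mcg/mL·hr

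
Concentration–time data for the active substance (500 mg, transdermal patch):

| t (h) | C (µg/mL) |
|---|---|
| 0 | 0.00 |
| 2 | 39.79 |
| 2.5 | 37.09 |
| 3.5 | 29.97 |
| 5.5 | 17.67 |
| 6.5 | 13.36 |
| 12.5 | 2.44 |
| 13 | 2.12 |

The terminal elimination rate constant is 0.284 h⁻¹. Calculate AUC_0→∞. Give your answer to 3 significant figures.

Trapezoidal AUC_0→13:
  [0→2]: (0.00+39.79)/2 × 2 = 39.79
  [2→2.5]: (39.79+37.09)/2 × 0.5 = 19.22
  [2.5→3.5]: (37.09+29.97)/2 × 1 = 33.53
  [3.5→5.5]: (29.97+17.67)/2 × 2 = 47.64
  [5.5→6.5]: (17.67+13.36)/2 × 1 = 15.515
  [6.5→12.5]: (13.36+2.44)/2 × 6 = 47.4
  [12.5→13]: (2.44+2.12)/2 × 0.5 = 1.14
  Sum = 204.235 µg/mL·h
Extrapolated tail: C_last / k_e = 2.12 / 0.284 = 7.465
AUC_0→∞ = 204.235 + 7.465 = 211.7 µg/mL·h

AUC = 212 µg/mL·h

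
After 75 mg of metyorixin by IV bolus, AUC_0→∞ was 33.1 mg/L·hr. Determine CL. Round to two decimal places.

CL = Dose_iv / AUC_0→∞
   = 75 / 33.1 = 2.26586 L/hr

CL = 2.27 L/hr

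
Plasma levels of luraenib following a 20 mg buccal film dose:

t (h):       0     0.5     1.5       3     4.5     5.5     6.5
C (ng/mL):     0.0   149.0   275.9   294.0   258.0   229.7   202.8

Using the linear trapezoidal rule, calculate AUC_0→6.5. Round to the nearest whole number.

AUC = 1551 ng/mL·h

Trapezoidal AUC_0→6.5:
  [0→0.5]: (0.0+149.0)/2 × 0.5 = 37.25
  [0.5→1.5]: (149.0+275.9)/2 × 1 = 212.45
  [1.5→3]: (275.9+294.0)/2 × 1.5 = 427.425
  [3→4.5]: (294.0+258.0)/2 × 1.5 = 414.0
  [4.5→5.5]: (258.0+229.7)/2 × 1 = 243.85
  [5.5→6.5]: (229.7+202.8)/2 × 1 = 216.25
  Sum = 1551.225 ng/mL·h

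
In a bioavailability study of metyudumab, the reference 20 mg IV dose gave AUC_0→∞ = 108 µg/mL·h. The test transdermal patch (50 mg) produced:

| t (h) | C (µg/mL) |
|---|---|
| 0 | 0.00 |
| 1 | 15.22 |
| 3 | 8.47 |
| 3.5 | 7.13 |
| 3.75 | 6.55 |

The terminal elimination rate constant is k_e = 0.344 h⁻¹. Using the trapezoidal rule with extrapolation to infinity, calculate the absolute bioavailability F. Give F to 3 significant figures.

F = 0.207

Trapezoidal AUC_0→3.75 (transdermal patch):
  [0→1]: (0.00+15.22)/2 × 1 = 7.61
  [1→3]: (15.22+8.47)/2 × 2 = 23.69
  [3→3.5]: (8.47+7.13)/2 × 0.5 = 3.9
  [3.5→3.75]: (7.13+6.55)/2 × 0.25 = 1.71
  Sum = 36.91 µg/mL·h
Tail: C_last/k_e = 6.55/0.344 = 19.041
AUC_0→∞ (transdermal patch) = 36.91 + 19.041 = 55.951 µg/mL·h
F = (AUC_ev/D_ev)/(AUC_iv/D_iv) = (55.951/50)/(108/20) = 1.11902/5.4 = 0.2072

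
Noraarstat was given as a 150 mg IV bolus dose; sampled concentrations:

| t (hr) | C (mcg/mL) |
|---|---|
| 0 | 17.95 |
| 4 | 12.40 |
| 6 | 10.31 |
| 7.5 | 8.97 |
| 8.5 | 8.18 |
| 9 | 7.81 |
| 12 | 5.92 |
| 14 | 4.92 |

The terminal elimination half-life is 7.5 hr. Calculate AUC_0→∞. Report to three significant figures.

Trapezoidal AUC_0→14:
  [0→4]: (17.95+12.40)/2 × 4 = 60.7
  [4→6]: (12.40+10.31)/2 × 2 = 22.71
  [6→7.5]: (10.31+8.97)/2 × 1.5 = 14.46
  [7.5→8.5]: (8.97+8.18)/2 × 1 = 8.575
  [8.5→9]: (8.18+7.81)/2 × 0.5 = 3.9975
  [9→12]: (7.81+5.92)/2 × 3 = 20.595
  [12→14]: (5.92+4.92)/2 × 2 = 10.84
  Sum = 141.8775 mcg/mL·hr
k_e = ln2 / t½ = 0.693147 / 7.5 = 0.0924 hr^-1
Extrapolated tail: C_last / k_e = 4.92 / 0.0924 = 53.247
AUC_0→∞ = 141.8775 + 53.247 = 195.1245 mcg/mL·hr

AUC = 195 mcg/mL·hr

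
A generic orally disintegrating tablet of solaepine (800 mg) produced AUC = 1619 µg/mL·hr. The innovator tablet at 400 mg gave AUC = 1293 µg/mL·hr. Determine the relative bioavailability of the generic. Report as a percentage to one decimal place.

F_rel = (AUC_test/D_test) / (AUC_ref/D_ref)
      = (1619/800) / (1293/400)
      = 2.02375 / 3.2325 = 0.6261 = 62.61%

F_rel = 62.6%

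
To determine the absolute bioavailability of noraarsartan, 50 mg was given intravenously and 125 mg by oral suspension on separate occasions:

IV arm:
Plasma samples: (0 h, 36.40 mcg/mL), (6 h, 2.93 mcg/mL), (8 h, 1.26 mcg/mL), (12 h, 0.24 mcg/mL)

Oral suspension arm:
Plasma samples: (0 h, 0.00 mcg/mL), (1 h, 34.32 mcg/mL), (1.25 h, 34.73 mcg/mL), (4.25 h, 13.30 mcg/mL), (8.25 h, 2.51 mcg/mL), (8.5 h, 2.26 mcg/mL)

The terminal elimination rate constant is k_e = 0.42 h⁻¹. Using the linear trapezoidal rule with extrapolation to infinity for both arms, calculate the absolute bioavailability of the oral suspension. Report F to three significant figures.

F = 0.431

Trapezoidal AUC_0→12 (IV):
  [0→6]: (36.40+2.93)/2 × 6 = 117.99
  [6→8]: (2.93+1.26)/2 × 2 = 4.19
  [8→12]: (1.26+0.24)/2 × 4 = 3.0
  Sum = 125.18 mcg/mL·h
IV tail: 0.24/0.42 = 0.571; AUC_iv,0→∞ = 125.18 + 0.571 = 125.751 mcg/mL·h
Trapezoidal AUC_0→8.5 (oral suspension):
  [0→1]: (0.00+34.32)/2 × 1 = 17.16
  [1→1.25]: (34.32+34.73)/2 × 0.25 = 8.63125
  [1.25→4.25]: (34.73+13.30)/2 × 3 = 72.045
  [4.25→8.25]: (13.30+2.51)/2 × 4 = 31.62
  [8.25→8.5]: (2.51+2.26)/2 × 0.25 = 0.59625
  Sum = 130.0525 mcg/mL·h
oral suspension tail: 2.26/0.42 = 5.381; AUC_ev,0→∞ = 130.0525 + 5.381 = 135.4335 mcg/mL·h
F = (AUC_ev/D_ev)/(AUC_iv/D_iv) = (135.4335/125)/(125.751/50) = 1.083468/2.51502 = 0.4308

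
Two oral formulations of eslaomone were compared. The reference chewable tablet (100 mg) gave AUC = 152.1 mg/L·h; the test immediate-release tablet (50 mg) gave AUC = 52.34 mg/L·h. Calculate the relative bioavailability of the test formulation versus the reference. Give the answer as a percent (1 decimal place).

F_rel = (AUC_test/D_test) / (AUC_ref/D_ref)
      = (52.34/50) / (152.1/100)
      = 1.0468 / 1.521 = 0.6882 = 68.82%

F_rel = 68.8%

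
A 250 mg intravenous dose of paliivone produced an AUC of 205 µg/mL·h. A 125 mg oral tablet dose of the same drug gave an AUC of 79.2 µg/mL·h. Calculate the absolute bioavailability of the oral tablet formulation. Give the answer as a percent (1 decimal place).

F = (AUC_ev / D_ev) / (AUC_iv / D_iv)
  = (79.2/125) / (205/250)
  = 0.6336 / 0.82 = 0.7727
  = 77.27%

F = 77.3%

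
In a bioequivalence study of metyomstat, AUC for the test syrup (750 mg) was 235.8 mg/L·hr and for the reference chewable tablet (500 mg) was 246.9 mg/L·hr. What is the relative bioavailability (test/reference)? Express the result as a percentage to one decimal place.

F_rel = 63.7%

F_rel = (AUC_test/D_test) / (AUC_ref/D_ref)
      = (235.8/750) / (246.9/500)
      = 0.3144 / 0.4938 = 0.6367 = 63.67%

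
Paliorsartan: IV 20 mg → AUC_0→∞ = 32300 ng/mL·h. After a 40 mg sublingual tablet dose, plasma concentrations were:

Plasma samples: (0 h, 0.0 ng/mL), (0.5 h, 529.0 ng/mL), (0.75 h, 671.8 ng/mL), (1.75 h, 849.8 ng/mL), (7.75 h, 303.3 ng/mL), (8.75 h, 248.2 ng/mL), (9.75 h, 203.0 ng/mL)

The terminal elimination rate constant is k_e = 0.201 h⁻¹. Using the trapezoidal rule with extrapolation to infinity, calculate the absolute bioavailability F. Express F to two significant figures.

Trapezoidal AUC_0→9.75 (sublingual tablet):
  [0→0.5]: (0.0+529.0)/2 × 0.5 = 132.25
  [0.5→0.75]: (529.0+671.8)/2 × 0.25 = 150.1
  [0.75→1.75]: (671.8+849.8)/2 × 1 = 760.8
  [1.75→7.75]: (849.8+303.3)/2 × 6 = 3459.3
  [7.75→8.75]: (303.3+248.2)/2 × 1 = 275.75
  [8.75→9.75]: (248.2+203.0)/2 × 1 = 225.6
  Sum = 5003.8 ng/mL·h
Tail: C_last/k_e = 203.0/0.201 = 1009.950
AUC_0→∞ (sublingual tablet) = 5003.8 + 1009.950 = 6013.75 ng/mL·h
F = (AUC_ev/D_ev)/(AUC_iv/D_iv) = (6013.75/40)/(32300/20) = 150.34375/1615 = 0.0931

F = 0.093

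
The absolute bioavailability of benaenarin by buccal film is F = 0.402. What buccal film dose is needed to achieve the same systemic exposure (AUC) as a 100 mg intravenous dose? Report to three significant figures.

For equal systemic exposure: F × D_ev = D_iv
D_ev = D_iv / F = 100 / 0.402 = 248.756 mg

D_buccal = 249 mg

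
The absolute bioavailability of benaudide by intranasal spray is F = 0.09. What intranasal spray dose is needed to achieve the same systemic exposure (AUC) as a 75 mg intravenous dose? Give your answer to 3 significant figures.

For equal systemic exposure: F × D_ev = D_iv
D_ev = D_iv / F = 75 / 0.09 = 833.333 mg

D_intranasal = 833 mg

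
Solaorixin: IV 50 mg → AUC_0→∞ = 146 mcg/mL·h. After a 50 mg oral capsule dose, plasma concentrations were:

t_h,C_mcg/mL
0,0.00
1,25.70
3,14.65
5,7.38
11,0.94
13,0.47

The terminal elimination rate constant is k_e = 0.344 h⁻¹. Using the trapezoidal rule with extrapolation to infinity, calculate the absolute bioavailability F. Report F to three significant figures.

F = 0.705

Trapezoidal AUC_0→13 (oral capsule):
  [0→1]: (0.00+25.70)/2 × 1 = 12.85
  [1→3]: (25.70+14.65)/2 × 2 = 40.35
  [3→5]: (14.65+7.38)/2 × 2 = 22.03
  [5→11]: (7.38+0.94)/2 × 6 = 24.96
  [11→13]: (0.94+0.47)/2 × 2 = 1.41
  Sum = 101.6 mcg/mL·h
Tail: C_last/k_e = 0.47/0.344 = 1.366
AUC_0→∞ (oral capsule) = 101.6 + 1.366 = 102.966 mcg/mL·h
F = (AUC_ev/D_ev)/(AUC_iv/D_iv) = (102.966/50)/(146/50) = 2.05932/2.92 = 0.7052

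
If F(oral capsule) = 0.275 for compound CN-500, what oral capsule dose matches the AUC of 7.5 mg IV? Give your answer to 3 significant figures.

D_oral = 27.3 mg

For equal systemic exposure: F × D_ev = D_iv
D_ev = D_iv / F = 7.5 / 0.275 = 27.2727 mg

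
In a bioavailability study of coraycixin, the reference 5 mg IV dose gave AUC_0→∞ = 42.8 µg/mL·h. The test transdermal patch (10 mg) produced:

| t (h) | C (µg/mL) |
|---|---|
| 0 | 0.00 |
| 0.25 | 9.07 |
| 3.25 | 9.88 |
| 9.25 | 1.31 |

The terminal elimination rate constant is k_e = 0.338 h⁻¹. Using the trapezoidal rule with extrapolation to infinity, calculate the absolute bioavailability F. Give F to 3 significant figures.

F = 0.783

Trapezoidal AUC_0→9.25 (transdermal patch):
  [0→0.25]: (0.00+9.07)/2 × 0.25 = 1.13375
  [0.25→3.25]: (9.07+9.88)/2 × 3 = 28.425
  [3.25→9.25]: (9.88+1.31)/2 × 6 = 33.57
  Sum = 63.12875 µg/mL·h
Tail: C_last/k_e = 1.31/0.338 = 3.876
AUC_0→∞ (transdermal patch) = 63.12875 + 3.876 = 67.00475 µg/mL·h
F = (AUC_ev/D_ev)/(AUC_iv/D_iv) = (67.00475/10)/(42.8/5) = 6.700475/8.56 = 0.7828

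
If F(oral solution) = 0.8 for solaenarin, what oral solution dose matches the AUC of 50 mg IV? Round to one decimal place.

For equal systemic exposure: F × D_ev = D_iv
D_ev = D_iv / F = 50 / 0.8 = 62.5 mg

D_oral = 62.5 mg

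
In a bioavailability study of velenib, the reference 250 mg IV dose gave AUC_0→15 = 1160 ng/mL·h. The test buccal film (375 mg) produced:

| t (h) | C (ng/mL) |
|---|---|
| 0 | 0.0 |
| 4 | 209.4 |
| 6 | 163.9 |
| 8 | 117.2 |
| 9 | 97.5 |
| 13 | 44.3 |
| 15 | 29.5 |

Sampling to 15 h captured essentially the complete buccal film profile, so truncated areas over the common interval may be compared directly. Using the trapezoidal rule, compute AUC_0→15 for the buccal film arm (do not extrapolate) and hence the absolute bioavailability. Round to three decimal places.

Trapezoidal AUC_0→15 (buccal film):
  [0→4]: (0.0+209.4)/2 × 4 = 418.8
  [4→6]: (209.4+163.9)/2 × 2 = 373.3
  [6→8]: (163.9+117.2)/2 × 2 = 281.1
  [8→9]: (117.2+97.5)/2 × 1 = 107.35
  [9→13]: (97.5+44.3)/2 × 4 = 283.6
  [13→15]: (44.3+29.5)/2 × 2 = 73.8
  Sum = 1537.95 ng/mL·h
F = (AUC_ev/D_ev)/(AUC_iv/D_iv) = (1537.95/375)/(1160/250) = 4.1012/4.64 = 0.8839

F = 0.884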